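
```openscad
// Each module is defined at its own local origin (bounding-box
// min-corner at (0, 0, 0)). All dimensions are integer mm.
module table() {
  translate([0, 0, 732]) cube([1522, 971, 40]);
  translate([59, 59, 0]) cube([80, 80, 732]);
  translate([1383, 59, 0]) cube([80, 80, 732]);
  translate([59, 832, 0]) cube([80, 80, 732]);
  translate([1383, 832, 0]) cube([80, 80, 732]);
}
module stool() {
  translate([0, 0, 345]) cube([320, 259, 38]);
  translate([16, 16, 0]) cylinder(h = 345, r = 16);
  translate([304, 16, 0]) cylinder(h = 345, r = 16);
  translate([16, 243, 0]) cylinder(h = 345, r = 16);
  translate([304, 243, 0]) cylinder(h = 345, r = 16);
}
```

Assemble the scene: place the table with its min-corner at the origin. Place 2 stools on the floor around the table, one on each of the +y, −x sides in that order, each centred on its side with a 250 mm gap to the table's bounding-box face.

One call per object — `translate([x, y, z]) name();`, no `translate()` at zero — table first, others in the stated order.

table();
translate([601, 1221, 0]) stool();
translate([-570, 356, 0]) stool();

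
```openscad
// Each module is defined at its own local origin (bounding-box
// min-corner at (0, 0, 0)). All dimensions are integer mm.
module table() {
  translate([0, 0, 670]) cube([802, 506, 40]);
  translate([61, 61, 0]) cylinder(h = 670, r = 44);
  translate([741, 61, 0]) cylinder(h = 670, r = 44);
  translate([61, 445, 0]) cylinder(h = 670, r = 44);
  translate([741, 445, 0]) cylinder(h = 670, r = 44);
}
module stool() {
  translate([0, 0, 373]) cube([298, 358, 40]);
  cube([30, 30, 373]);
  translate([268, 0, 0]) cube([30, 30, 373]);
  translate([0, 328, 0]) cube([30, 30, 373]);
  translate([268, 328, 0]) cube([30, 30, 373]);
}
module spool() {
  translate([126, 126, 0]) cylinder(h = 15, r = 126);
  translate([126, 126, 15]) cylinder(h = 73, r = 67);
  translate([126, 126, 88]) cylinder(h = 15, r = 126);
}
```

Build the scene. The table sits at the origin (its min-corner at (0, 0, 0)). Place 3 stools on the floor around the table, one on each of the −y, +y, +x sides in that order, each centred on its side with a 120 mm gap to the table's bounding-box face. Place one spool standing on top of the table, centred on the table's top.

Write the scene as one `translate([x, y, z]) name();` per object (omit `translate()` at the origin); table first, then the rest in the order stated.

table();
translate([252, -478, 0]) stool();
translate([252, 626, 0]) stool();
translate([922, 74, 0]) stool();
translate([275, 127, 710]) spool();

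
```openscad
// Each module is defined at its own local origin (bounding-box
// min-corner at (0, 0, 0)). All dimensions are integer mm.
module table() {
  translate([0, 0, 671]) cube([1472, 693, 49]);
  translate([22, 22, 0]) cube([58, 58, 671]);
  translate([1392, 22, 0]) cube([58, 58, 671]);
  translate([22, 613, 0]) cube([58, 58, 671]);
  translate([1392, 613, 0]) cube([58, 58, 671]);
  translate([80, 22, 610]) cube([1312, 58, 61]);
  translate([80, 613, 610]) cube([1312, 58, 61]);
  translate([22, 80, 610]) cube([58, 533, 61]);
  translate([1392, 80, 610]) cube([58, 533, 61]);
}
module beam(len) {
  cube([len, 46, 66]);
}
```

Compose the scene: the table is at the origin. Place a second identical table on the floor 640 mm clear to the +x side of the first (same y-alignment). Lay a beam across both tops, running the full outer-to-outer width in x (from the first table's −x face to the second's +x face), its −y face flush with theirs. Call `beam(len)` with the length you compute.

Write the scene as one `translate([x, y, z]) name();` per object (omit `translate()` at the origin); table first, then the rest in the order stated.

table();
translate([2112, 0, 0]) table();
translate([0, 0, 720]) beam(3584);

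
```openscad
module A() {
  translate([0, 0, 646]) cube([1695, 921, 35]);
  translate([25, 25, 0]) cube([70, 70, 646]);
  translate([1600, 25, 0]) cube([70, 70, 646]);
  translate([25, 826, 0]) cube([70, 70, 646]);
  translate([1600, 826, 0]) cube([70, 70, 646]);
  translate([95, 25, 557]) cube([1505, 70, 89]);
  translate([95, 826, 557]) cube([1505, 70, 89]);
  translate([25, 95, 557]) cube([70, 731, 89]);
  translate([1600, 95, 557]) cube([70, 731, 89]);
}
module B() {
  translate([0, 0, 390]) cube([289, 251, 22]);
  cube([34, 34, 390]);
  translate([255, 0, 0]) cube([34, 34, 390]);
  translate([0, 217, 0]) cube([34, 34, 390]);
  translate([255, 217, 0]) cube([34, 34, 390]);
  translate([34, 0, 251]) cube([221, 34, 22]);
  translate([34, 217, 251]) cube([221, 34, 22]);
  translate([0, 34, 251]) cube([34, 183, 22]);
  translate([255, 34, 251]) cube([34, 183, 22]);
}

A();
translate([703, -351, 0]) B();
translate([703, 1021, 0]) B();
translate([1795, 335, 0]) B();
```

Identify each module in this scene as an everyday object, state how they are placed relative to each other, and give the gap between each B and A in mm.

Each stool's nearest face is 100 mm from the table's bounding box.

A is a table. B is a stool. Three stools sit around the table at the −y, +y, +x sides. The gap between each stool and the table is 100 mm.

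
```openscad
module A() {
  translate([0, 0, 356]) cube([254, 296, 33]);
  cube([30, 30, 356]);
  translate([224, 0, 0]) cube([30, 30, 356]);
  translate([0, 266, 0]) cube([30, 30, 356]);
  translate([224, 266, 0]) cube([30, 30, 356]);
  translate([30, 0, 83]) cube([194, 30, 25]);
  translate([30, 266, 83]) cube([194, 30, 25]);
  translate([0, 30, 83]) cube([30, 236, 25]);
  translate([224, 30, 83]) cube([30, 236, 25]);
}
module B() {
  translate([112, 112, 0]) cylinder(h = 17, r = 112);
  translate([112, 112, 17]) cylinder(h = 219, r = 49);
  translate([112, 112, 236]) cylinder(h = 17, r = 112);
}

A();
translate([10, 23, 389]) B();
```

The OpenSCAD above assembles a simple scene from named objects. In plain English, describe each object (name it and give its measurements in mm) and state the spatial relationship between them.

A is a four-legged stool. The seat is a 254×296×33 mm slab whose top surface is at z = 389 mm; four square legs, each 30×30 mm in cross-section, run from the floor (z = 0) to the underside of the seat, each flush with a corner of the seat. Four stretchers, 30 mm wide and 25 mm tall, connect adjacent legs with their undersides at z = 83 mm, each running between the inner faces of the legs it joins and aligned with the legs' outer faces on the other axis.

B is a spool: two coaxial disc flanges of radius 112 mm and thickness 17 mm, joined by a core cylinder of radius 49 mm and height 219 mm. The lower flange rests on z = 0 and the three cylinders share a vertical axis.

The spool is on top of the stool.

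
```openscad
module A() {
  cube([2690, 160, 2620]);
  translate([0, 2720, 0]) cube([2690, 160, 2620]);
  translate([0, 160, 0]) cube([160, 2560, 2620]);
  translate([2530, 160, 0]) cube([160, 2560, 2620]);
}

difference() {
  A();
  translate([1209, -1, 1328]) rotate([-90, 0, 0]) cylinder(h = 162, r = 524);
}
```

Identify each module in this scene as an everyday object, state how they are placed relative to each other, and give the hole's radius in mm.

The subtracted cylinder has r = 524 mm.

A is a house frame. The house frame has a circular hole through its front wall. The hole's radius is 524 mm.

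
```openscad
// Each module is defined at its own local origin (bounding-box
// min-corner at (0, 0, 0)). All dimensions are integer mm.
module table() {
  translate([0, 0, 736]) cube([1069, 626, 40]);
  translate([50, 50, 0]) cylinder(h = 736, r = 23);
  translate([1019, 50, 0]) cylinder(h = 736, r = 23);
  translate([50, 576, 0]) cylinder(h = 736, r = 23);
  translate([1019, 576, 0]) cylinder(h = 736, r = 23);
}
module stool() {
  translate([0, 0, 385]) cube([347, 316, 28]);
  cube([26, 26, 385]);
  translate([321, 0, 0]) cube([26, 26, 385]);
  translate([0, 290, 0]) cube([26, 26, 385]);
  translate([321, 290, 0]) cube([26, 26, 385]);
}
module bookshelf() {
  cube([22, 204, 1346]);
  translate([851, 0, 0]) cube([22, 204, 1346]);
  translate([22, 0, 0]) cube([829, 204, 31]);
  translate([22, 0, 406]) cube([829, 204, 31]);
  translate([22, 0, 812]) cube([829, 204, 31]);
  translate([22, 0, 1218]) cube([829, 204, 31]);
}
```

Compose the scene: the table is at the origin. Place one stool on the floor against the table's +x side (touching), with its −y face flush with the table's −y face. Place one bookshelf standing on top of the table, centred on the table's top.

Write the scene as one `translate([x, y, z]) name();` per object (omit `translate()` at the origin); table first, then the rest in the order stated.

table();
translate([1069, 0, 0]) stool();
translate([98, 211, 776]) bookshelf();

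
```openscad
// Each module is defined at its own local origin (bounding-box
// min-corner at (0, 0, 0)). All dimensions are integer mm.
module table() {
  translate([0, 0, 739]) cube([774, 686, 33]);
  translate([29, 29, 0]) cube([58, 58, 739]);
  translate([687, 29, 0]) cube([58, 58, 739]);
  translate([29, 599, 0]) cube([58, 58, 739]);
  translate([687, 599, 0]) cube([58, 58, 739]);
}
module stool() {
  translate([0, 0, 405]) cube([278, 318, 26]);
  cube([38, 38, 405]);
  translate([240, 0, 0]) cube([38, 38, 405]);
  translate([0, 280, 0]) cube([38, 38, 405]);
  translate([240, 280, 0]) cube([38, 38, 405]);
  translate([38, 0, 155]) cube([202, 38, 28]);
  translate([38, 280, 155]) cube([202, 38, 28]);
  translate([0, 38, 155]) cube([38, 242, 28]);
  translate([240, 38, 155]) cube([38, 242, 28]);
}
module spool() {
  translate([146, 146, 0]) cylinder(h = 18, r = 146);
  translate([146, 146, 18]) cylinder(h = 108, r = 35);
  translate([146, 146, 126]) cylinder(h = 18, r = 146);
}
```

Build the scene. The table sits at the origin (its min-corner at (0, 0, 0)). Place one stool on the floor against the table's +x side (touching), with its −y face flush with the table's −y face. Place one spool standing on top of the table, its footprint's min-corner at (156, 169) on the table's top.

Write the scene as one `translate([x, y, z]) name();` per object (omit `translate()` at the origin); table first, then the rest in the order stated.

table();
translate([774, 0, 0]) stool();
translate([156, 169, 772]) spool();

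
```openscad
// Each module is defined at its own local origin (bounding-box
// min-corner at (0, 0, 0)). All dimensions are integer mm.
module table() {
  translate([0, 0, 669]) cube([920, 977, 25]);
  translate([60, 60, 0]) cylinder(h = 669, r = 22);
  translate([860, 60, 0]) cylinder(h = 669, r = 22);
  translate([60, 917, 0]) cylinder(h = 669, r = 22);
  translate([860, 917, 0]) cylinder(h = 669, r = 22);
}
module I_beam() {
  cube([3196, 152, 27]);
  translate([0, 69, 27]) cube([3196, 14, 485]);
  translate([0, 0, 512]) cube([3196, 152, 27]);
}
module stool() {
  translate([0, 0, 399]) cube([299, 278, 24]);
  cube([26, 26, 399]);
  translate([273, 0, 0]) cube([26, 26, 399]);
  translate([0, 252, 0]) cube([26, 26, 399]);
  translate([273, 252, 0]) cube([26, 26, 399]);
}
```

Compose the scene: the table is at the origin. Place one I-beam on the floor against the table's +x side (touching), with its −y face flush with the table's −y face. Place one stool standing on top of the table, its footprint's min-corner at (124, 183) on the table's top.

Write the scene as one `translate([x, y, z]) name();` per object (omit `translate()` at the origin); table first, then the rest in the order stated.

table();
translate([920, 0, 0]) I_beam();
translate([124, 183, 694]) stool();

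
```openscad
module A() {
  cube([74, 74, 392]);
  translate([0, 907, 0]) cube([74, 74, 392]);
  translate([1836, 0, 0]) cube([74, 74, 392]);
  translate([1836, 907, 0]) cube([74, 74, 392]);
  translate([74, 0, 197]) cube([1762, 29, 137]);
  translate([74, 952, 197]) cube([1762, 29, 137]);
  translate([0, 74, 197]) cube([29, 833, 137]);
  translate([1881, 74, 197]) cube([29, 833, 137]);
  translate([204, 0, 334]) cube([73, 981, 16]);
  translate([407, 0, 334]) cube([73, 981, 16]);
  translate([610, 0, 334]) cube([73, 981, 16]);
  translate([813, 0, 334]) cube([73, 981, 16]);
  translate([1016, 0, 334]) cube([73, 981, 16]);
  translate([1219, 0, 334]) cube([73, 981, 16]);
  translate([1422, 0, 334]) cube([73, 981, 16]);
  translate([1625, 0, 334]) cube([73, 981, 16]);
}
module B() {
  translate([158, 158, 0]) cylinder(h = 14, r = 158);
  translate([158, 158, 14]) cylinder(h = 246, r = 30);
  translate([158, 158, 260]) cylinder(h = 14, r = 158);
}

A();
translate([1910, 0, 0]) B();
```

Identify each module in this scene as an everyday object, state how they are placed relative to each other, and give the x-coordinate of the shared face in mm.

The bed frame's +x face and the spool's −x face are both at x = 1910 mm.

A is a bed frame. B is a spool. The spool is against the bed frame's +x side, with their −y faces flush. The x-coordinate of the shared face is 1910 mm.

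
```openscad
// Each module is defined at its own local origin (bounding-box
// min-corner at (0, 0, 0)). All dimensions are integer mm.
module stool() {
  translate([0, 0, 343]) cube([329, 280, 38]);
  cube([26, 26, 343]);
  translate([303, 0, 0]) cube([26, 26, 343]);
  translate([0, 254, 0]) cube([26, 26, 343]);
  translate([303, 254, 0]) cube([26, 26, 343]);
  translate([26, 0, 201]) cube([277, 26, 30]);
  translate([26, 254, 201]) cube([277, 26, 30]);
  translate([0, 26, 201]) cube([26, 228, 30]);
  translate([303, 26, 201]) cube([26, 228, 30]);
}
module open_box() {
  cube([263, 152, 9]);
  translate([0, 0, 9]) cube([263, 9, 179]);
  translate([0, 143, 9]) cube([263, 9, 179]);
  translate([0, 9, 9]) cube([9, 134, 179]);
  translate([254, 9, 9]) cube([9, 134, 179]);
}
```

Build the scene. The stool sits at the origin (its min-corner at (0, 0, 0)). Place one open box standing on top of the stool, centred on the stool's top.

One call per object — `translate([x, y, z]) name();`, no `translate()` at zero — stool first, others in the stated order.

stool();
translate([33, 64, 381]) open_box();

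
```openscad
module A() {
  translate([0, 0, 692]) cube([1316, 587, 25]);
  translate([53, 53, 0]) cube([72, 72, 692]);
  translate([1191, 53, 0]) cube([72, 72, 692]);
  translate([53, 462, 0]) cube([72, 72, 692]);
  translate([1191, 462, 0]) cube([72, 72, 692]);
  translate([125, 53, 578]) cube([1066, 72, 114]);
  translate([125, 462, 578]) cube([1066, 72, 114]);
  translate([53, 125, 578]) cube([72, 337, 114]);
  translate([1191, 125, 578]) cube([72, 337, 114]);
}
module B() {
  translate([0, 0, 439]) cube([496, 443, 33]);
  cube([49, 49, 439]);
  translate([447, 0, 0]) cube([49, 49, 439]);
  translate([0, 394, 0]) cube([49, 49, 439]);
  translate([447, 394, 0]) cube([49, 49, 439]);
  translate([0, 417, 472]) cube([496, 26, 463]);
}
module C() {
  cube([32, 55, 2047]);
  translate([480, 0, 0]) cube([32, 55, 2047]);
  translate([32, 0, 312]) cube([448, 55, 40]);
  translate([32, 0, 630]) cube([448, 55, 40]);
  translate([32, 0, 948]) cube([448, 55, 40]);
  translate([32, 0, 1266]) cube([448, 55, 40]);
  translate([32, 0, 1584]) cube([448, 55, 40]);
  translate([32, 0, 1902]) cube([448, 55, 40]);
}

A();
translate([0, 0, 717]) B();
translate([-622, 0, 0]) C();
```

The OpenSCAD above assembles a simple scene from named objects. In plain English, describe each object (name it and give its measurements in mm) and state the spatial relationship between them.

A is a table: top 1316 mm (x) × 587 mm (y), 25 mm thick, upper face at z = 717 mm, on four 72×72 mm square legs, each inset 53 mm from the nearest pair of top edges, running from z = 0 to the bottom of the top. Four apron rails, 72 mm thick and 114 mm tall, run between adjacent legs with their top edges flush with the underside of the top and their outer faces flush with the legs' outer faces.

B is a chair: 496×443 mm seat, 33 mm thick, top at z = 472 mm, on four 49 mm square corner legs flush with the seat edges. A 26 mm thick backrest slab spans the full seat width, extending 463 mm above the seat top, its back face flush with the seat's +y edge.

C is a wooden ladder with two side rails of 32×55 mm section and 2047 mm height, set 512 mm apart overall. Between them run 6 rectangular rungs (55 mm deep, 40 mm thick), front faces flush with the rails' −y face. The bottom of the first rung is 312 mm above the floor and each subsequent rung is 318 mm higher than the one below.

The chair is on top of the table. The ladder is on the floor beside the table on its −x side.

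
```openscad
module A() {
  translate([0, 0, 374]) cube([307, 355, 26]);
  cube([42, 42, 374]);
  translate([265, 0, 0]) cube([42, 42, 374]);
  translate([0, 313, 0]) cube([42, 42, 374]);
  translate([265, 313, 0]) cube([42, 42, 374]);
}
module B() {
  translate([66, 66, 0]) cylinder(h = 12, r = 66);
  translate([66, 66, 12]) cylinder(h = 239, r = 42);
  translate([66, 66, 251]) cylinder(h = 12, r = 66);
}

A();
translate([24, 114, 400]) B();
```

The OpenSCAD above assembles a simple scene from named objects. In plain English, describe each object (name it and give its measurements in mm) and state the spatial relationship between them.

A is a four-legged stool. The seat is 307×355 mm, 26 mm thick, top at z = 400 mm. It stands on four square legs, each 42×42 mm in cross-section, from z = 0 to the seat underside, each flush with a corner of the seat.

B is a spool: two coaxial disc flanges of radius 66 mm and thickness 12 mm, joined by a core cylinder of radius 42 mm and height 239 mm. The lower flange rests on z = 0 and the three cylinders share a vertical axis.

The spool is on top of the stool.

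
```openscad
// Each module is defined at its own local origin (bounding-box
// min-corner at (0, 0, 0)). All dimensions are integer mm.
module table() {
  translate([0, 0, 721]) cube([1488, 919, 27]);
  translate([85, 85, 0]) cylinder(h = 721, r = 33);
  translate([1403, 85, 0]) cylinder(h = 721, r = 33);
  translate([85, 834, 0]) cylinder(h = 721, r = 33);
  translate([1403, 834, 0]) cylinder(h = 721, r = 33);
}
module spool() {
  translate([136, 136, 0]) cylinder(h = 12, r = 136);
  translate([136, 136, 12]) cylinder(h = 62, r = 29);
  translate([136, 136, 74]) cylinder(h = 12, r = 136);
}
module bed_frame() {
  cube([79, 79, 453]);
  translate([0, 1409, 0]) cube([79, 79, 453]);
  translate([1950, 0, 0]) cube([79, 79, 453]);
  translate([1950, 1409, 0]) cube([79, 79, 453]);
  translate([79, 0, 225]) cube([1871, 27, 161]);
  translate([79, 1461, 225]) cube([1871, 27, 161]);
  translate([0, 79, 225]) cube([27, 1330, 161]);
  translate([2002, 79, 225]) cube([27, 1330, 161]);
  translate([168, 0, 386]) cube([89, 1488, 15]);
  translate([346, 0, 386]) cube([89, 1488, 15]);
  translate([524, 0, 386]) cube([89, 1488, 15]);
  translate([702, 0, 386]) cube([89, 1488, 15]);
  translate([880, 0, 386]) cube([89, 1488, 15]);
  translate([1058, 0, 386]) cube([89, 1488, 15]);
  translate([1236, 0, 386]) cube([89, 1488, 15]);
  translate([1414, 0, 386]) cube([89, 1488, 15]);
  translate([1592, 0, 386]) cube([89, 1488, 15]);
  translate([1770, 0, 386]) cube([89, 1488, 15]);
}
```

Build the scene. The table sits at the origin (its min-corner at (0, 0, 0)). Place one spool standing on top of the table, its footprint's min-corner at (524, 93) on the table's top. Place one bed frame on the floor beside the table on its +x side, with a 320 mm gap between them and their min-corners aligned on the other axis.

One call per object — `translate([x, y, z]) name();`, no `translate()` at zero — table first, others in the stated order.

table();
translate([524, 93, 748]) spool();
translate([1808, 0, 0]) bed_frame();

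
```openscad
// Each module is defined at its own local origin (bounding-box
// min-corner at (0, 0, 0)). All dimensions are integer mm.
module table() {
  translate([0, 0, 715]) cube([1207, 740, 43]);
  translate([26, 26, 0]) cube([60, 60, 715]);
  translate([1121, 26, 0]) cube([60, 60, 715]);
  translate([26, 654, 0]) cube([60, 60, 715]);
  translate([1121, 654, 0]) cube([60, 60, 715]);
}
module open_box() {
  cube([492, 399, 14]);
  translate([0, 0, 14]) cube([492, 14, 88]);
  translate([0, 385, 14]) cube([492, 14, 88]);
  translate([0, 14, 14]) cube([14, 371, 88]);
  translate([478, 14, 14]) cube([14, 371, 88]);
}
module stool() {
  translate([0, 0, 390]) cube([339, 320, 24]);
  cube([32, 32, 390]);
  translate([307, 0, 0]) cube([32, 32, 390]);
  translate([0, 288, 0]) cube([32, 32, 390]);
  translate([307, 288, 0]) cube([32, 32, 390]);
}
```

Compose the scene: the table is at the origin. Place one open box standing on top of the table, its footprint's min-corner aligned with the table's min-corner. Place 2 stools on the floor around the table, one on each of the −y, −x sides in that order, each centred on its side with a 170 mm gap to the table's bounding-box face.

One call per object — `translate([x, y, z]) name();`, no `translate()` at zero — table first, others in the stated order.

table();
translate([0, 0, 758]) open_box();
translate([434, -490, 0]) stool();
translate([-509, 210, 0]) stool();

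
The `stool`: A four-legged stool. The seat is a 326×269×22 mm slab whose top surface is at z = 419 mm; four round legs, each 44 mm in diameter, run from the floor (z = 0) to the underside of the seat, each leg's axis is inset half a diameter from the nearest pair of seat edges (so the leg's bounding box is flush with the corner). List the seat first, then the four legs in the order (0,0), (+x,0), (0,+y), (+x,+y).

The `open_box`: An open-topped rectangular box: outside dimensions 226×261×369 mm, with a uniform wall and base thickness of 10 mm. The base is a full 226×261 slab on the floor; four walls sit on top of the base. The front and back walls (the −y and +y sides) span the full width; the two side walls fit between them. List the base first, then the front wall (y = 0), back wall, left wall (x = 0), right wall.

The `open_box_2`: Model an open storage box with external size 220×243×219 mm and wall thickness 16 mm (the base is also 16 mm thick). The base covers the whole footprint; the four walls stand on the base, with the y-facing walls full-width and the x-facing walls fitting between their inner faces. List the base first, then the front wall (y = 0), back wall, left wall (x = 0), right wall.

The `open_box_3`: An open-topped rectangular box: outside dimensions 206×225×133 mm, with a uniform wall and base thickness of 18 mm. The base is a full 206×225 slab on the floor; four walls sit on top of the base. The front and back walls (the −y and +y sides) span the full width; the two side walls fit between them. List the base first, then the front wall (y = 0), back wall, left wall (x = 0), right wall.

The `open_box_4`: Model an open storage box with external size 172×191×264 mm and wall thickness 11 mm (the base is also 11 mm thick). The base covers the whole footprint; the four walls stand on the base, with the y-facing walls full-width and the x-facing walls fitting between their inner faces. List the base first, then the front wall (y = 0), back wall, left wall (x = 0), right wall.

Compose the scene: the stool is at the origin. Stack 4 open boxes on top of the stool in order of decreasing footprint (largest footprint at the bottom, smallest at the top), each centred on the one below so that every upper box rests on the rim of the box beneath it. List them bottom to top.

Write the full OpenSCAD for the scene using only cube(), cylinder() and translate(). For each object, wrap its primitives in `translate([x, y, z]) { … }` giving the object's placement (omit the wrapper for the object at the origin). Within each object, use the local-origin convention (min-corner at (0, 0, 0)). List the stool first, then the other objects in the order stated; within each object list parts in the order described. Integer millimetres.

translate([0, 0, 397]) cube([326, 269, 22]);
translate([22, 22, 0]) cylinder(h = 397, r = 22);
translate([304, 22, 0]) cylinder(h = 397, r = 22);
translate([22, 247, 0]) cylinder(h = 397, r = 22);
translate([304, 247, 0]) cylinder(h = 397, r = 22);
translate([50, 4, 419]) {
  cube([226, 261, 10]);
  translate([0, 0, 10]) cube([226, 10, 359]);
  translate([0, 251, 10]) cube([226, 10, 359]);
  translate([0, 10, 10]) cube([10, 241, 359]);
  translate([216, 10, 10]) cube([10, 241, 359]);
}
translate([53, 13, 788]) {
  cube([220, 243, 16]);
  translate([0, 0, 16]) cube([220, 16, 203]);
  translate([0, 227, 16]) cube([220, 16, 203]);
  translate([0, 16, 16]) cube([16, 211, 203]);
  translate([204, 16, 16]) cube([16, 211, 203]);
}
translate([60, 22, 1007]) {
  cube([206, 225, 18]);
  translate([0, 0, 18]) cube([206, 18, 115]);
  translate([0, 207, 18]) cube([206, 18, 115]);
  translate([0, 18, 18]) cube([18, 189, 115]);
  translate([188, 18, 18]) cube([18, 189, 115]);
}
translate([77, 39, 1140]) {
  cube([172, 191, 11]);
  translate([0, 0, 11]) cube([172, 11, 253]);
  translate([0, 180, 11]) cube([172, 11, 253]);
  translate([0, 11, 11]) cube([11, 169, 253]);
  translate([161, 11, 11]) cube([11, 169, 253]);
}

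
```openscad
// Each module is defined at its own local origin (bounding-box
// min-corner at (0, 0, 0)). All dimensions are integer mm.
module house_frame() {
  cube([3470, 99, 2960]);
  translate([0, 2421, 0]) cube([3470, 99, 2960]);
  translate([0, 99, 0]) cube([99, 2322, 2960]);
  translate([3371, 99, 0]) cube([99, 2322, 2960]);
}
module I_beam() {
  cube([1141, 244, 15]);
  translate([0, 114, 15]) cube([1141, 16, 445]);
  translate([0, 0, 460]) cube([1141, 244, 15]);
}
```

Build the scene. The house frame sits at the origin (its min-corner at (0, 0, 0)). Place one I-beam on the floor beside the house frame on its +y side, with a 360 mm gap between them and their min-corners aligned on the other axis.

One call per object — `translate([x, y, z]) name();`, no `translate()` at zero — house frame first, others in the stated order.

house_frame();
translate([0, 2880, 0]) I_beam();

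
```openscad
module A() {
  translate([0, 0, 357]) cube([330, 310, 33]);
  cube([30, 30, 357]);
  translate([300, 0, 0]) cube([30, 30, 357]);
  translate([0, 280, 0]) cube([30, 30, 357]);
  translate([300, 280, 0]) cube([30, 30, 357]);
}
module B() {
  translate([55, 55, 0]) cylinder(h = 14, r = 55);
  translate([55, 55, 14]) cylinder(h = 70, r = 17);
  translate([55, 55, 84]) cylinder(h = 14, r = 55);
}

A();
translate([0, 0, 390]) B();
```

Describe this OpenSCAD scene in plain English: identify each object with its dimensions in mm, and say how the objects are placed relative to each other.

A is a four-legged stool. The seat is 330×310 mm, 33 mm thick, top at z = 390 mm. It stands on four square legs, each 30×30 mm in cross-section, from z = 0 to the seat underside, each flush with a corner of the seat.

B is a spool: two coaxial disc flanges of radius 55 mm and thickness 14 mm, joined by a core cylinder of radius 17 mm and height 70 mm. The lower flange rests on z = 0 and the three cylinders share a vertical axis.

The spool is on top of the stool.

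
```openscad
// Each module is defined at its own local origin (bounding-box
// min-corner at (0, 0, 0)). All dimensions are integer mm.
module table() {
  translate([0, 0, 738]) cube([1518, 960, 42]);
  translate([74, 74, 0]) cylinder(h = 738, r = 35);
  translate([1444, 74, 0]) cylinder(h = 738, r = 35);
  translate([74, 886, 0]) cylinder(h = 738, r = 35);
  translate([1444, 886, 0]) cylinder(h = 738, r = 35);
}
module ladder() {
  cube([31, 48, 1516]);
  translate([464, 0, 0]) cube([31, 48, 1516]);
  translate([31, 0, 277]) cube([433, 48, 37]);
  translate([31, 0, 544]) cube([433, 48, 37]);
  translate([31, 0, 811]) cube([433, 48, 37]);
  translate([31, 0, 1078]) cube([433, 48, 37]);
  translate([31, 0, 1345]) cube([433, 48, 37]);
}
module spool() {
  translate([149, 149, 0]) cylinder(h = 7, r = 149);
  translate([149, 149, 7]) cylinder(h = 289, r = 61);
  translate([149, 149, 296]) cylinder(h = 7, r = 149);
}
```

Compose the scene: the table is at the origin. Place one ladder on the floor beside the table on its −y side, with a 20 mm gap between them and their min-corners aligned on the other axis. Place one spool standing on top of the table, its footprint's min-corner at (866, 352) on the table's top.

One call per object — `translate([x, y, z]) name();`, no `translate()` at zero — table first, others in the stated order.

table();
translate([0, -68, 0]) ladder();
translate([866, 352, 780]) spool();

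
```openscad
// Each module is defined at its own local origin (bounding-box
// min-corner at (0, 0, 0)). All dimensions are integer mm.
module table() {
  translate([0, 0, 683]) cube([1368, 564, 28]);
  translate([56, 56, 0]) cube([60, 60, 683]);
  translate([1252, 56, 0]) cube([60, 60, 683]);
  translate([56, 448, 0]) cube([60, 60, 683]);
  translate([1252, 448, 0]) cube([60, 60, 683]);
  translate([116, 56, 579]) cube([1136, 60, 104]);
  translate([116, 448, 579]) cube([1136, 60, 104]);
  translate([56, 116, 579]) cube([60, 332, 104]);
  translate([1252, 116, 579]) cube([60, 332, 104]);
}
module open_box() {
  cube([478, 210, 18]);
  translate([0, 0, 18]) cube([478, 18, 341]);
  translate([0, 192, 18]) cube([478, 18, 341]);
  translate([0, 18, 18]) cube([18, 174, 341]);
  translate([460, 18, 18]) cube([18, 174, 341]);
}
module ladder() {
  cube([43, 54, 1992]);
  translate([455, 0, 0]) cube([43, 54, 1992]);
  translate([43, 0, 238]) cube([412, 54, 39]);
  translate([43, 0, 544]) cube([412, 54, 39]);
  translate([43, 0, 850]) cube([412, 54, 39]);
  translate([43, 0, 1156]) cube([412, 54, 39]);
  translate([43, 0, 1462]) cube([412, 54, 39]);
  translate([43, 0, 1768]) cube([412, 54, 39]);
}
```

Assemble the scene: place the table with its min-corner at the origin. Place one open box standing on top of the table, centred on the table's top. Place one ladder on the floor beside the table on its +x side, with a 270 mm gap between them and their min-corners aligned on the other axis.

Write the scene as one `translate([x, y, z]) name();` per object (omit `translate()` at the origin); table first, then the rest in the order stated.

table();
translate([445, 177, 711]) open_box();
translate([1638, 0, 0]) ladder();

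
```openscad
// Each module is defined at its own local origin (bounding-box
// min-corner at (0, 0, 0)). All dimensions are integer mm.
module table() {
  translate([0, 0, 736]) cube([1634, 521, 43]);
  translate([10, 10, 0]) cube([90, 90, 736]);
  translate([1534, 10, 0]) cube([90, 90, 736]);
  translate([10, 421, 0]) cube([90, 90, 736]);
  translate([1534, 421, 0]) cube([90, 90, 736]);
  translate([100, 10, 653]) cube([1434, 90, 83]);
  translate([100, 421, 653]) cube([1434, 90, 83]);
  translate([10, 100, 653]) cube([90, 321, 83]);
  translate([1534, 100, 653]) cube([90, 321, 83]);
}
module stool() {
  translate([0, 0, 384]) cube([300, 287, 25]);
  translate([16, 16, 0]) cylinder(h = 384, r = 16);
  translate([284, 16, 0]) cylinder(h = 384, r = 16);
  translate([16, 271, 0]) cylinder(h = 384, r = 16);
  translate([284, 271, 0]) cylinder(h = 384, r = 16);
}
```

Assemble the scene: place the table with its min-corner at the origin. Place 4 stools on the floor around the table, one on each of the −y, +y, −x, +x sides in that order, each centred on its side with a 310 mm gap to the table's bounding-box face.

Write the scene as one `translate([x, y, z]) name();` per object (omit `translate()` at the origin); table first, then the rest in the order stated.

table();
translate([667, -597, 0]) stool();
translate([667, 831, 0]) stool();
translate([-610, 117, 0]) stool();
translate([1944, 117, 0]) stool();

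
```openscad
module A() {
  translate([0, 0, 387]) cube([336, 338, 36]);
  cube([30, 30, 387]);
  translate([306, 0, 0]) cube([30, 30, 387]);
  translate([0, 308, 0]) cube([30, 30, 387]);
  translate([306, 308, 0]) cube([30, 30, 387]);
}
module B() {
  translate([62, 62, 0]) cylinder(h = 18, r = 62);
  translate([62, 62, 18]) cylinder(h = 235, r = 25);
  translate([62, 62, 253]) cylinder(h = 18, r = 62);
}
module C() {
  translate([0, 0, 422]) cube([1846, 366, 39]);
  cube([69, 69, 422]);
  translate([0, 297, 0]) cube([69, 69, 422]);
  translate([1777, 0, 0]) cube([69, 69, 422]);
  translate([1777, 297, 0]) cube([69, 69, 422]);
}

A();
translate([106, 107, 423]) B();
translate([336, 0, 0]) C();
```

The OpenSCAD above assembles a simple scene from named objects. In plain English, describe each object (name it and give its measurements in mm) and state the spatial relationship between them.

A is a four-legged stool. The seat is a 336×338×36 mm slab whose top surface is at z = 423 mm; four square legs, each 30×30 mm in cross-section, run from the floor (z = 0) to the underside of the seat, each flush with a corner of the seat.

B is a spool: two coaxial disc flanges of radius 62 mm and thickness 18 mm, joined by a core cylinder of radius 25 mm and height 235 mm. The lower flange rests on z = 0 and the three cylinders share a vertical axis.

C is a long wooden bench with a 1846 mm (x) × 366 mm (y) seat, 39 mm thick, its top surface 461 mm above the floor. Four 69 mm square legs at the seat corners, flush with the edges, run from z = 0 to the seat underside.

The spool is on top of the stool, centred. The bench is against the stool's +x side, with their −y faces flush.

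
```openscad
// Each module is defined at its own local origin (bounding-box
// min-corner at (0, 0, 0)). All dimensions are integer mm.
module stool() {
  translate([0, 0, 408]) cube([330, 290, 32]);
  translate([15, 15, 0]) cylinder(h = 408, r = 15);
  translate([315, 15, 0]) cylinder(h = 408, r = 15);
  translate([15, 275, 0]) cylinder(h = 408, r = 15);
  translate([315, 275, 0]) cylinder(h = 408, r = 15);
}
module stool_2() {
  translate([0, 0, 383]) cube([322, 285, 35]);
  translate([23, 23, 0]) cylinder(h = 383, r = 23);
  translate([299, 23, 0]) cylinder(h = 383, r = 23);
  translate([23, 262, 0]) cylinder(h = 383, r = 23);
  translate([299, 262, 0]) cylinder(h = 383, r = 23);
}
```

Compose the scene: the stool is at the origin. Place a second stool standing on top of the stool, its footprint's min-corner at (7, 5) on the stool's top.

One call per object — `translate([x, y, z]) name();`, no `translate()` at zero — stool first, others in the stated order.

stool();
translate([7, 5, 440]) stool_2();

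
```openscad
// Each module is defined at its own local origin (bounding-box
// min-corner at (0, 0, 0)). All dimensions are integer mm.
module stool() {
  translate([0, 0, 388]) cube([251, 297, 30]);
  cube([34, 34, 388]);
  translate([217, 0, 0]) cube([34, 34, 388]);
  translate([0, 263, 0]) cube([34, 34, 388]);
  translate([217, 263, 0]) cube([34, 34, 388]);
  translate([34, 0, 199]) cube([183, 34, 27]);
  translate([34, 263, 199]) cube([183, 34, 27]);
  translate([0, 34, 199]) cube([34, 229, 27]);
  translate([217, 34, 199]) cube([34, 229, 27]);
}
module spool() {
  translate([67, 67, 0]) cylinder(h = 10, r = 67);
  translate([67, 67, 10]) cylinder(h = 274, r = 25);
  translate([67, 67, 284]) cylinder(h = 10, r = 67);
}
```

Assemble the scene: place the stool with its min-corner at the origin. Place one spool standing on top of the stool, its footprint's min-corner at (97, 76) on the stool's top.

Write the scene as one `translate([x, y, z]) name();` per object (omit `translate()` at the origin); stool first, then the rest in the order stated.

stool();
translate([97, 76, 418]) spool();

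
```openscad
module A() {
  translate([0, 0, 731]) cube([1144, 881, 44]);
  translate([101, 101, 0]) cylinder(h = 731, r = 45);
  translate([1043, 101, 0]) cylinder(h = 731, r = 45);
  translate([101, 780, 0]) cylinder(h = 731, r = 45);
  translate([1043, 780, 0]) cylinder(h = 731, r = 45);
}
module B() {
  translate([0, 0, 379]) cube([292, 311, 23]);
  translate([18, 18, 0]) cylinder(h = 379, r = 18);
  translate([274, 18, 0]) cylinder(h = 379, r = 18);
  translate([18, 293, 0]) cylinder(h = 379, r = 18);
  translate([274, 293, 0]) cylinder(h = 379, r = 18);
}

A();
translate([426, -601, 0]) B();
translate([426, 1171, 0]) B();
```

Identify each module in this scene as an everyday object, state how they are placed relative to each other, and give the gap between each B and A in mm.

A is a table. B is a stool. Two stools sit around the table at the −y, +y sides. The gap between each stool and the table is 290 mm.

Each stool's nearest face is 290 mm from the table's bounding box.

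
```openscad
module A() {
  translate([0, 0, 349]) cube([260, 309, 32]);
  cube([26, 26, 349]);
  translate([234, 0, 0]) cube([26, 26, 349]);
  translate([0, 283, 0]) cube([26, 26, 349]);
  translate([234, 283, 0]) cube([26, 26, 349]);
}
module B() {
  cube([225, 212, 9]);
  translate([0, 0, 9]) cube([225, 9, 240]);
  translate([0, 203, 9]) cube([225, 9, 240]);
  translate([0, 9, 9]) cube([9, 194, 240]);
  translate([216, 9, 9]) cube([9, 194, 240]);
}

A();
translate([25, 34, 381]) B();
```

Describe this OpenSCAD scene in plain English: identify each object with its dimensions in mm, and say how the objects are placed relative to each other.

A is a four-legged stool. The seat is 260×309 mm, 32 mm thick, top at z = 381 mm. It stands on four square legs, each 26×26 mm in cross-section, from z = 0 to the seat underside, each flush with a corner of the seat.

B is an open storage box with external size 225×212×249 mm and wall thickness 9 mm (the base is also 9 mm thick). The base covers the whole footprint; the four walls stand on the base, with the y-facing walls full-width and the x-facing walls fitting between their inner faces.

The open box is on top of the stool.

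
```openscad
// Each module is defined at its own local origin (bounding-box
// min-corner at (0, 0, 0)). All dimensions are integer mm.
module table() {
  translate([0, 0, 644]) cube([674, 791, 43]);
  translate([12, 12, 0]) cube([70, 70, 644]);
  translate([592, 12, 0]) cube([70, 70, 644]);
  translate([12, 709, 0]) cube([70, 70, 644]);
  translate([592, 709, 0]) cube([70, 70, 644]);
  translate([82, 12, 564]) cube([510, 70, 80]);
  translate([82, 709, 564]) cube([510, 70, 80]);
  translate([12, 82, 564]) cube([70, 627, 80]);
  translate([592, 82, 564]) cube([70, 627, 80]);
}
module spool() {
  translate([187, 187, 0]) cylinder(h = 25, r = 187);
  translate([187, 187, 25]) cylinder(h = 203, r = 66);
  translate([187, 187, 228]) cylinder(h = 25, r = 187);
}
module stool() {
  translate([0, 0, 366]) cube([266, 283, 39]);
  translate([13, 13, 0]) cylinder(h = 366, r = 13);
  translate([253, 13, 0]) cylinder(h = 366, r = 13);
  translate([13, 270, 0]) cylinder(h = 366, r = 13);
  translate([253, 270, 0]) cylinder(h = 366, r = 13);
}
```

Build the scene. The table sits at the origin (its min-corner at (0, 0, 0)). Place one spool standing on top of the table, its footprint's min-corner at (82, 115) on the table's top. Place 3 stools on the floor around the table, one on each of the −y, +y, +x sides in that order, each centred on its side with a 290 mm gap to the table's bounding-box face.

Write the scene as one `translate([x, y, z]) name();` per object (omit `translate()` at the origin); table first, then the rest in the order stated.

table();
translate([82, 115, 687]) spool();
translate([204, -573, 0]) stool();
translate([204, 1081, 0]) stool();
translate([964, 254, 0]) stool();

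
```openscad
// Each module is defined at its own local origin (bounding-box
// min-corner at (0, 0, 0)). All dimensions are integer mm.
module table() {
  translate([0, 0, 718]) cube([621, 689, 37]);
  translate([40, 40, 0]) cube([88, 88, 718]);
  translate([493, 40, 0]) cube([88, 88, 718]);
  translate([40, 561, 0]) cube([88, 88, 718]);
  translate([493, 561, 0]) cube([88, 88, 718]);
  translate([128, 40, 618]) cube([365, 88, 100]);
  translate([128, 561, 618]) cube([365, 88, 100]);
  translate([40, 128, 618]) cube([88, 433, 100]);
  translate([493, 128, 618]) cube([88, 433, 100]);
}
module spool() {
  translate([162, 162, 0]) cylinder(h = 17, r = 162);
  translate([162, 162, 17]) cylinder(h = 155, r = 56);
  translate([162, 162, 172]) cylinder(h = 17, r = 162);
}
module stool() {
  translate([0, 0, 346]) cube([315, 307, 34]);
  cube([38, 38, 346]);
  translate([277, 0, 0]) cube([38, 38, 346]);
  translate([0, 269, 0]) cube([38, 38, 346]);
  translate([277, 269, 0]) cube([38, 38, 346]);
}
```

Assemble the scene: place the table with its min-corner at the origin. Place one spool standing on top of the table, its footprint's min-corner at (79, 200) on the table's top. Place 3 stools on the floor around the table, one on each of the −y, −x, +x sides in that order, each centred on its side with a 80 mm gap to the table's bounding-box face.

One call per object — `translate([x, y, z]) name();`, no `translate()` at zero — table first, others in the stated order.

table();
translate([79, 200, 755]) spool();
translate([153, -387, 0]) stool();
translate([-395, 191, 0]) stool();
translate([701, 191, 0]) stool();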